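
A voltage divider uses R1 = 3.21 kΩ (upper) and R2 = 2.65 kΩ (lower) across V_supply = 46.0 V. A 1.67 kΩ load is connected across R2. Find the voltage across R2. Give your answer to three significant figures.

V_out ≈ 11.1 V

R2 ‖ R_L = (2.65 × 1.67)/(2.65 + 1.67) = 1.024 kΩ.
Now apply the divider: V_out = 46.0 × 0.2419 = 11.13 V.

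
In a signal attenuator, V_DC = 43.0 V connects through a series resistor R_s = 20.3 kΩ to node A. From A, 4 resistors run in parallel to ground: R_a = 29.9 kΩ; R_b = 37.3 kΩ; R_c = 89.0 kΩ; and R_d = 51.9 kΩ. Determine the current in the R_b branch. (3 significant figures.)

I ≈ 0.406 mA

Combine the parallel branches: R_p = (1/29.9 + 1/37.3 + 1/89.0 + 1/51.9)⁻¹ = 11.02 kΩ.
V_A by voltage divider: V_A = 43.0 × 11.02/(20.3 + 11.02) = 15.13 V.
I(R_b) = V_A / R_b = 15.13/37.3 = 0.4056 mA.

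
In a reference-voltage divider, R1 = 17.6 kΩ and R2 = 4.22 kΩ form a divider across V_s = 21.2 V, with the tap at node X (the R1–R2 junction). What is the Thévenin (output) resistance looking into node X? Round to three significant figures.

Looking into X with the source shorted: R_th = R1·R2/(R1+R2) = 17.60 × 4.22/21.82 = 3.404 kΩ.

R_th ≈ 3.40 kΩ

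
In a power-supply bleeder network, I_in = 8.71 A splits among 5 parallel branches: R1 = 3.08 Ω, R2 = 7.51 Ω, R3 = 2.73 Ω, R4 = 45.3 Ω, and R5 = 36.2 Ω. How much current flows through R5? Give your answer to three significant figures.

I ≈ 0.275 A

ΣG = 1/3.08 + 1/7.51 + 1/2.73 + 1/45.3 + 1/36.2 = 0.8738.
Current divider: I(R5) = I_in · G_k/ΣG = 8.71 × (0.02762/0.8738) = 8.71 × 0.03161 = 0.2753 A.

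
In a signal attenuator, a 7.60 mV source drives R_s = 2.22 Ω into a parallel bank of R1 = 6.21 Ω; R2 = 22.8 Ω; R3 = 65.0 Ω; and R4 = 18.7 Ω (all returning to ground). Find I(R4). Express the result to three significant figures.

Equivalent of the parallel group: R_p = 3.653 Ω.
Node voltage V_A = V_DC · R_p/(R_s + R_p) = 7.60 × 0.6220 = 4.727 mV.
I(R4) = V_A / R4 = 4.727/18.7 = 0.2528 mA.
(Check via current divider: I_total = 1.294 mA; share G_k/ΣG = 0.1953 → same result.)

I ≈ 0.253 mA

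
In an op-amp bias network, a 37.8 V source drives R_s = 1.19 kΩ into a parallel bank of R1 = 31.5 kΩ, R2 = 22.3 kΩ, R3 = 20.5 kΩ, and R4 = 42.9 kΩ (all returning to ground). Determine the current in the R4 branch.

I ≈ 0.749 mA

Parallel bank: R_p = 1/(1/31.5 + 1/22.3 + 1/20.5 + 1/42.9) = 6.726 kΩ.
V_A = 37.8 × 6.726/7.916 = 32.12 V.
I(R4) = V_A / R4 = 32.12/42.9 = 0.7487 mA.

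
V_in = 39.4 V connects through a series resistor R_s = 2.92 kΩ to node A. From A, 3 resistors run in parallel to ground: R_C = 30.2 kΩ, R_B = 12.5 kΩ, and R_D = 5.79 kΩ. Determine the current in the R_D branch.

I ≈ 3.71 mA

Parallel bank: R_p = 1/(1/30.2 + 1/12.5 + 1/5.79) = 3.499 kΩ.
V_A by voltage divider: V_A = 39.4 × 3.499/(2.92 + 3.499) = 21.48 V.
Branch current I = V_A/R_D = 21.48/5.79 = 3.709 mA.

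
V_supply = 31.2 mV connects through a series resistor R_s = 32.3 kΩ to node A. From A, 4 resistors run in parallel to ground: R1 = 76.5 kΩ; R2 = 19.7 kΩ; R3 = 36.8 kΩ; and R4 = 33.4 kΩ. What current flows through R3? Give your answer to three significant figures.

Combine the parallel branches: R_p = (1/76.5 + 1/19.7 + 1/36.8 + 1/33.4)⁻¹ = 8.268 kΩ.
V_A = 31.2 × 8.268/40.57 = 6.359 mV.
Branch current I = V_A/R3 = 6.359/36.8 = 0.1728 µA.
(Equivalently: I_total = 0.7691 µA, then current-divider fraction G_k/ΣG = 0.2247.)

I ≈ 0.173 µA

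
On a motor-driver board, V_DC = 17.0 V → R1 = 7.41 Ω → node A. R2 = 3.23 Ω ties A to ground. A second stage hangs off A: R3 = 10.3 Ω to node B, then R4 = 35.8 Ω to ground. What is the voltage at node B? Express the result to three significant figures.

V_B ≈ 3.82 V

The second stage (R3 + R4 = 46.10 Ω) loads node A in parallel with R2.
Effective lower resistance at A: R2 ‖ 46.10 = 3.019 Ω.
First divider: V_A = V_DC · 3.019/(7.41 + 3.019) = 4.921 V.
Stage 2 is unloaded, so V_B = V_A · R4/(R3+R4) = 4.921 × 35.8/46.10 = 3.821 V.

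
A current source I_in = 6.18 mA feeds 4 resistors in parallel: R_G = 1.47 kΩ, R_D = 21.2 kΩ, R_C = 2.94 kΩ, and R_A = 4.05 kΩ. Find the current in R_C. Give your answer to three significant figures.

Total conductance ΣG = 1/1.47 + 1/21.2 + 1/2.94 + 1/4.05 = 1.314 (units of 1/kΩ).
Current divider: I(R_C) = I_in · G_k/ΣG = 6.18 × (0.3401/1.314) = 6.18 × 0.2588 = 1.599 mA.

I ≈ 1.60 mA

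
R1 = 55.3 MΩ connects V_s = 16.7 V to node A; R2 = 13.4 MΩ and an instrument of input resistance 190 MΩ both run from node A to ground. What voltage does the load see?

R2 ‖ R_L = (13.4 × 190)/(13.4 + 190) = 12.52 MΩ.
Voltage divider with the loaded lower leg: V_out = 16.7 × 12.52/(55.3 + 12.52) = 16.7 × 0.1846 = 3.082 V.
(Unloaded it would be 3.26 V; the load pulls it down.)

V_out ≈ 3.08 V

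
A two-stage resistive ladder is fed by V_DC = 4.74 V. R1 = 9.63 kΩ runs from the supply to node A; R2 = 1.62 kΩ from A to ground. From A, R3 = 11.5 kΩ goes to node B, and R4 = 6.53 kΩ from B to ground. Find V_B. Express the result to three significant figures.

Looking into the second stage from A: R3 + R4 = 18.03 kΩ appears in parallel with R2.
Effective lower resistance at A: R2 ‖ 18.03 = 1.486 kΩ.
V_A = 4.74 × 1.486/(9.63 + 1.486) = 0.6338 V.
Stage 2 is unloaded, so V_B = V_A · R4/(R3+R4) = 0.6338 × 6.53/18.03 = 0.2296 V.

V_B ≈ 0.230 V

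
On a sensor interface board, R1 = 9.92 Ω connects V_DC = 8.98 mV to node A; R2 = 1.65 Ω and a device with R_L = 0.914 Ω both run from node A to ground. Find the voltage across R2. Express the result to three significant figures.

V_out ≈ 0.503 mV

First combine the lower leg with the load: R2 ‖ R_L = 0.5882 Ω.
Voltage divider with the loaded lower leg: V_out = 8.98 × 0.5882/(9.92 + 0.5882) = 8.98 × 0.05597 = 0.5026 mV.
(Unloaded it would be 1.28 mV; the load pulls it down.)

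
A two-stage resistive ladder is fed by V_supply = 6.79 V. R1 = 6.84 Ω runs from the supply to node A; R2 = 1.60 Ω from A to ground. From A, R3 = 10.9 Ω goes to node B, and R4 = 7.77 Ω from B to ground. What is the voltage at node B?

V_B ≈ 0.501 V

The second stage (R3 + R4 = 18.67 Ω) loads node A in parallel with R2.
R2 ‖ (R3+R4) = 1.474 Ω.
So V_A = 6.79 × 0.1773 = 1.204 V.
V_B = V_A × 0.4162 = 0.5009 V.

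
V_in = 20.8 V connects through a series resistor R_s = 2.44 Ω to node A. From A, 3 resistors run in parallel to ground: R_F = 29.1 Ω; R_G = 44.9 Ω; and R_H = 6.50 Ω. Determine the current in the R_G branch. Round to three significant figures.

I ≈ 0.306 A

Combine the parallel branches: R_p = (1/29.1 + 1/44.9 + 1/6.50)⁻¹ = 4.751 Ω.
V_A by voltage divider: V_A = 20.8 × 4.751/(2.44 + 4.751) = 13.74 V.
Branch current I = V_A/R_G = 13.74/44.9 = 0.3061 A.
(Check via current divider: I_total = 2.893 A; share G_k/ΣG = 0.1058 → same result.)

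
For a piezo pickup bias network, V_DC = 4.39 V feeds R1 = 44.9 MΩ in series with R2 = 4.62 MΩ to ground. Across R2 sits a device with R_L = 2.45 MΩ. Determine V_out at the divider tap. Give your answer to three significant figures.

First combine the lower leg with the load: R2 ‖ R_L = 1.601 MΩ.
Then V_out = V_DC · R2'/(R1 + R2') = 4.39 × 1.601/46.50 = 0.1511 V.

V_out ≈ 0.151 V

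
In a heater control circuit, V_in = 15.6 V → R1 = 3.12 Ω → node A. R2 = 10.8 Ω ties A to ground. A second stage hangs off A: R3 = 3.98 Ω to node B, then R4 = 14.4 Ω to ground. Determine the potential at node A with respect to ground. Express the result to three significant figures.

Looking into the second stage from A: R3 + R4 = 18.38 Ω appears in parallel with R2.
Effective lower resistance at A: R2 ‖ 18.38 = 6.803 Ω.
So V_A = 15.6 × 0.6856 = 10.69 V.

V_A ≈ 10.7 V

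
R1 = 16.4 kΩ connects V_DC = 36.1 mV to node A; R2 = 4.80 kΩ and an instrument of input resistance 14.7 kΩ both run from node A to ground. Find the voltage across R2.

R2 ‖ R_L = (4.80 × 14.7)/(4.80 + 14.7) = 3.618 kΩ.
Now apply the divider: V_out = 36.1 × 0.1808 = 6.525 mV.

V_out ≈ 6.53 mV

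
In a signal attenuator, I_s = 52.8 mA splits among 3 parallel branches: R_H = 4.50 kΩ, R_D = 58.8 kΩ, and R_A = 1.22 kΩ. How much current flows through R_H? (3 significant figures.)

Total conductance ΣG = 1/4.50 + 1/58.8 + 1/1.22 = 1.059 (units of 1/kΩ).
Current divider: I(R_H) = I_s · G_k/ΣG = 52.8 × (0.2222/1.059) = 52.8 × 0.2099 = 11.08 mA.

I ≈ 11.1 mA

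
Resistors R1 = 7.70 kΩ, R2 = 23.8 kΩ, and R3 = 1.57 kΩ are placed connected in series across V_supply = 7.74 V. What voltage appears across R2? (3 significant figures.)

Series total: ΣR = 7.70 + 23.8 + 1.57 = 33.07 kΩ.
Voltage divider: V = V_supply · (23.80 / 33.07) = 7.74 × 0.7197 = 5.570 V.

V ≈ 5.57 V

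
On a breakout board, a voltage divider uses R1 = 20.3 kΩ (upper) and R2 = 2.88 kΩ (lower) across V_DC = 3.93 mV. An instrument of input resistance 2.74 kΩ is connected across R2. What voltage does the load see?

V_out ≈ 0.254 mV

First combine the lower leg with the load: R2 ‖ R_L = 1.404 kΩ.
Now apply the divider: V_out = 3.93 × 0.06469 = 0.2542 mV.
(Unloaded it would be 0.488 mV; the load pulls it down.)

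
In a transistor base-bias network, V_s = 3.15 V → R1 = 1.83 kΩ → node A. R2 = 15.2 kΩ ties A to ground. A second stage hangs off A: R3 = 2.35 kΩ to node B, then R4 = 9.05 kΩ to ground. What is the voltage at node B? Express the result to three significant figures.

Node A sees R2 in parallel with the series input of stage 2, R3 + R4 = 11.40 kΩ.
Effective lower resistance at A: R2 ‖ 11.40 = 6.514 kΩ.
First divider: V_A = V_s · 6.514/(1.83 + 6.514) = 2.459 V.
V_B = V_A × 0.7939 = 1.952 V.

V_B ≈ 1.95 V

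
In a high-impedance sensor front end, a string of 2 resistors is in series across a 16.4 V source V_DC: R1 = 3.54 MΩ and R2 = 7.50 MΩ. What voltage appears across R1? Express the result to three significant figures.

Total series resistance ΣR = 3.54 + 7.50 = 11.04 MΩ.
V = V_DC · R/ΣR = 16.4 × 0.3207 = 5.259 V.

V ≈ 5.26 V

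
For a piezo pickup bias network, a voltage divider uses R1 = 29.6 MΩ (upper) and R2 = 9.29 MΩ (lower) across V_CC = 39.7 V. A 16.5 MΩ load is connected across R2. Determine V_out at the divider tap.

First combine the lower leg with the load: R2 ‖ R_L = 5.944 MΩ.
Voltage divider with the loaded lower leg: V_out = 39.7 × 5.944/(29.6 + 5.944) = 39.7 × 0.1672 = 6.639 V.
(Unloaded it would be 9.48 V; the load pulls it down.)

V_out ≈ 6.64 V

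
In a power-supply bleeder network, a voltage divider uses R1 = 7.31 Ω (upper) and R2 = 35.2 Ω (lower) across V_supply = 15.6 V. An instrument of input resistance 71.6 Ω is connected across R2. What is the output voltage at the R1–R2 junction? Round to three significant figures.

The load sits in parallel with R2, giving an effective lower resistance R2' = R2·R_L/(R2+R_L) = 23.60 Ω.
Now apply the divider: V_out = 15.6 × 0.7635 = 11.91 V.

V_out ≈ 11.9 V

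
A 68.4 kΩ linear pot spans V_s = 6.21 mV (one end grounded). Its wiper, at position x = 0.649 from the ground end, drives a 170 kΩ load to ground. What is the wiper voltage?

V_out ≈ 3.69 mV

Split the track: R_lower = x·R_p = 44.39 kΩ, R_upper = (1−x)·R_p = 24.01 kΩ.
R_L loads the lower segment: effective lower R = 35.20 kΩ.
V_out = 6.21 × 35.20/(24.01 + 35.20) = 3.692 mV.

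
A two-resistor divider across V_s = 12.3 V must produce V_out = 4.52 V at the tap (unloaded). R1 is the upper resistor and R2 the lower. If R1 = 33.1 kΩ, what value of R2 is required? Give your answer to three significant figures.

R2 ≈ 19.2 kΩ

The divider ratio is R2/(R1+R2) = 4.52/12.3 = 0.3675.
Rearranging, R2 = R1·k/(1−k) = 33.1 × 0.5810 = 19.23 kΩ.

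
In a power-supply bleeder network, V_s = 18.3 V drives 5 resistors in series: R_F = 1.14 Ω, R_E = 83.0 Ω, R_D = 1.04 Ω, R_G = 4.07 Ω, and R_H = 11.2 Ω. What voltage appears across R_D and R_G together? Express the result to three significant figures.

V ≈ 0.931 V

ΣR = 1.14 + 83.0 + 1.04 + 4.07 + 11.2 = 100.5 Ω.
R_{R_D..R_G} = 1.04 + 4.07 = 5.110 Ω.
Voltage divider: V = V_s · (5.110 / 100.5) = 18.3 × 0.05087 = 0.9309 V.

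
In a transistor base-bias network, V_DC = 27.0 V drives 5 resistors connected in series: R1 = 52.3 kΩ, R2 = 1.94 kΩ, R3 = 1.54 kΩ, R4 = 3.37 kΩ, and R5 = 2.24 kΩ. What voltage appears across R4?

V ≈ 1.48 V

ΣR = 52.3 + 1.94 + 1.54 + 3.37 + 2.24 = 61.39 kΩ.
V = V_DC · R/ΣR = 27.0 × 0.05489 = 1.482 V.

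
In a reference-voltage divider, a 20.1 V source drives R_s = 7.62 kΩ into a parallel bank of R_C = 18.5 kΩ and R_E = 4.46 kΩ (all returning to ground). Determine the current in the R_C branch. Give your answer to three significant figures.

Equivalent of the parallel group: R_p = 3.594 kΩ.
Node voltage V_A = V_in · R_p/(R_s + R_p) = 20.1 × 0.3205 = 6.441 V.
Branch current I = V_A/R_C = 6.441/18.5 = 0.3482 mA.

I ≈ 0.348 mA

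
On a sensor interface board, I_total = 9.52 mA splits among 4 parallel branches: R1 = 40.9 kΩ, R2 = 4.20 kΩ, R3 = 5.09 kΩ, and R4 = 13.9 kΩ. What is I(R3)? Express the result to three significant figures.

I ≈ 3.52 mA

ΣG = 1/40.9 + 1/4.20 + 1/5.09 + 1/13.9 = 0.5310.
Current divider: I(R3) = I_total · G_k/ΣG = 9.52 × (0.1965/0.5310) = 9.52 × 0.3700 = 3.523 mA.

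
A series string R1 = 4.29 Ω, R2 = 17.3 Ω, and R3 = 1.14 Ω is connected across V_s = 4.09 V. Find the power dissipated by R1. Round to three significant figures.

Series current I = V_s/ΣR = 4.09/22.73 = 0.1799 A.
P = I²R = 0.03238 × 4.29 = 0.1389 W.

P ≈ 0.139 W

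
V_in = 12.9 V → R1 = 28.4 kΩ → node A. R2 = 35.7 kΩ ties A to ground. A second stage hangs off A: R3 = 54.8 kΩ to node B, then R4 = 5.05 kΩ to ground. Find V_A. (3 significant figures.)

Looking into the second stage from A: R3 + R4 = 59.85 kΩ appears in parallel with R2.
R2 ‖ (R3+R4) = 22.36 kΩ.
So V_A = 12.9 × 0.4405 = 5.683 V.

V_A ≈ 5.68 V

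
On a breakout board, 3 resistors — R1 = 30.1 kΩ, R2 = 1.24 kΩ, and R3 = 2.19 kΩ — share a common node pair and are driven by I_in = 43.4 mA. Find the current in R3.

Conductances: ΣG = 1/30.1 + 1/1.24 + 1/2.19 = 1.296 (1/kΩ).
Current divider: I(R3) = I_in · G_k/ΣG = 43.4 × (0.4566/1.296) = 43.4 × 0.3523 = 15.29 mA.

I ≈ 15.3 mA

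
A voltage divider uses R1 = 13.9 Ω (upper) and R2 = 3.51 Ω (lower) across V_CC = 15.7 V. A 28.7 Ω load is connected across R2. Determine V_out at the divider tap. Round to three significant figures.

The load sits in parallel with R2, giving an effective lower resistance R2' = R2·R_L/(R2+R_L) = 3.128 Ω.
Voltage divider with the loaded lower leg: V_out = 15.7 × 3.128/(13.9 + 3.128) = 15.7 × 0.1837 = 2.884 V.

V_out ≈ 2.88 V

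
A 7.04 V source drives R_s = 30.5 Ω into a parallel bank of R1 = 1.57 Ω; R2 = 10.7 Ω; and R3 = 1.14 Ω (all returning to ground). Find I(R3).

Parallel bank: R_p = 1/(1/1.57 + 1/10.7 + 1/1.14) = 0.6220 Ω.
V_A by voltage divider: V_A = 7.04 × 0.6220/(30.5 + 0.6220) = 0.1407 V.
I(R3) = V_A / R3 = 0.1407/1.14 = 0.1234 A.

I ≈ 0.123 A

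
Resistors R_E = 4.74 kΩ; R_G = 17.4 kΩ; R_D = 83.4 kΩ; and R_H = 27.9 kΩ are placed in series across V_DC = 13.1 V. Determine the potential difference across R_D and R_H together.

V ≈ 10.9 V

Series total: ΣR = 4.74 + 17.4 + 83.4 + 27.9 = 133.4 kΩ.
R_{R_D..R_H} = 83.4 + 27.9 = 111.3 kΩ.
By the voltage-divider rule, V = 13.1 × 111.3/133.4 = 10.93 V.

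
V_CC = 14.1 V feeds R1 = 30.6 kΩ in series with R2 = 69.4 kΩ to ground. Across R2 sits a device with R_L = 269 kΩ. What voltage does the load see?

R2 ‖ R_L = (69.4 × 269)/(69.4 + 269) = 55.17 kΩ.
Now apply the divider: V_out = 14.1 × 0.6432 = 9.069 V.
(Unloaded it would be 9.79 V; the load pulls it down.)

V_out ≈ 9.07 V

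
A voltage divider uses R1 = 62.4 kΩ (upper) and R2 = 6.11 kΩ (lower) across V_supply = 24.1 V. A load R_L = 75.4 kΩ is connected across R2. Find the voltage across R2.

V_out ≈ 2.00 V

R2 ‖ R_L = (6.11 × 75.4)/(6.11 + 75.4) = 5.652 kΩ.
Voltage divider with the loaded lower leg: V_out = 24.1 × 5.652/(62.4 + 5.652) = 24.1 × 0.08305 = 2.002 V.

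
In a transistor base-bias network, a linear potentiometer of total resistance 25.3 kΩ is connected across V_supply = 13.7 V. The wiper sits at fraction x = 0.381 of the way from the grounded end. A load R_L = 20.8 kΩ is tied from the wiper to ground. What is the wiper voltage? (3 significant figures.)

V_out ≈ 4.06 V

Split the track: R_lower = x·R_p = 9.639 kΩ, R_upper = (1−x)·R_p = 15.66 kΩ.
(x·R_p) ‖ R_L = 6.587 kΩ.
Then V_out = V_supply · 6.587/(15.66 + 6.587) = 4.056 V.
(Unloaded: V_out = x·V_supply = 5.22 V.)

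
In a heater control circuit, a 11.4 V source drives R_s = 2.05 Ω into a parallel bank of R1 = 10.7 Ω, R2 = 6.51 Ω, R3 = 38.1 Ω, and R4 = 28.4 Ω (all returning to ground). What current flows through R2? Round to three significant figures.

Parallel bank: R_p = 1/(1/10.7 + 1/6.51 + 1/38.1 + 1/28.4) = 3.241 Ω.
V_A = 11.4 × 3.241/5.291 = 6.983 V.
I(R2) = V_A / R2 = 6.983/6.51 = 1.073 A.

I ≈ 1.07 A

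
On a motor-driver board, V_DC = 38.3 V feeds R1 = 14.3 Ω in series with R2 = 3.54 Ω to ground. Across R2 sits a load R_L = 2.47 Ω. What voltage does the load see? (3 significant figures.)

V_out ≈ 3.54 V

First combine the lower leg with the load: R2 ‖ R_L = 1.455 Ω.
Then V_out = V_DC · R2'/(R1 + R2') = 38.3 × 1.455/15.75 = 3.537 V.
(Unloaded it would be 7.60 V; the load pulls it down.)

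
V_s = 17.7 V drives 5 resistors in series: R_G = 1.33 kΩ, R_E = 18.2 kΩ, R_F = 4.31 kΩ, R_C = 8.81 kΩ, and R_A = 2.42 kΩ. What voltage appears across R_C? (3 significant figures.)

V ≈ 4.45 V

Series total: ΣR = 1.33 + 18.2 + 4.31 + 8.81 + 2.42 = 35.07 kΩ.
V = V_s · R/ΣR = 17.7 × 0.2512 = 4.446 V.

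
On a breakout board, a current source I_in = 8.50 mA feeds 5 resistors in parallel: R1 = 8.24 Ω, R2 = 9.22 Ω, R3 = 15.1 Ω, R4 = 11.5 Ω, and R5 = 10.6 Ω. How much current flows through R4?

I ≈ 1.55 mA

Conductances: ΣG = 1/8.24 + 1/9.22 + 1/15.1 + 1/11.5 + 1/10.6 = 0.4773 (1/Ω).
R4 takes the fraction G_k/ΣG = 0.08696/0.4773 = 0.1822, so I = 8.50 × 0.1822 = 1.548 mA.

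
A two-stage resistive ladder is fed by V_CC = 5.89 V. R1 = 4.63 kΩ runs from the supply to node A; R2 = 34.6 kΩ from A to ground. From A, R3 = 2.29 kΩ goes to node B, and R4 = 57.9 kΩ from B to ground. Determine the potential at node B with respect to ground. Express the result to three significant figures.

V_B ≈ 4.68 V

Looking into the second stage from A: R3 + R4 = 60.19 kΩ appears in parallel with R2.
Effective lower resistance at A: R2 ‖ 60.19 = 21.97 kΩ.
First divider: V_A = V_CC · 21.97/(4.63 + 21.97) = 4.865 V.
Stage 2 is unloaded, so V_B = V_A · R4/(R3+R4) = 4.865 × 57.9/60.19 = 4.680 V.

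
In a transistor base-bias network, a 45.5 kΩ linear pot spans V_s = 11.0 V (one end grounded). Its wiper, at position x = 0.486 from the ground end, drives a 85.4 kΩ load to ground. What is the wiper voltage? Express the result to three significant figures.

V_out ≈ 4.72 V

Lower segment x·R_p = 22.11 kΩ; upper segment (1−x)·R_p = 23.39 kΩ.
Lower segment in parallel with the load: 22.11 ‖ 85.4 = 17.56 kΩ.
V_out = 11.0 × 17.56/(23.39 + 17.56) = 4.718 V.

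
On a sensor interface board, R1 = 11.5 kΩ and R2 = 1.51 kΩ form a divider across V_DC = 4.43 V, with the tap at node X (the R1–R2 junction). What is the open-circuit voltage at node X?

V_th ≈ 0.514 V

V_th is the unloaded tap voltage: V_DC · R2/(R1+R2) = 4.43 × 0.1161 = 0.5142 V.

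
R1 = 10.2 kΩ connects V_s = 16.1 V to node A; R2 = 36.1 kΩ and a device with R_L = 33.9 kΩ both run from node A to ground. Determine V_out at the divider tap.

R2 ‖ R_L = (36.1 × 33.9)/(36.1 + 33.9) = 17.48 kΩ.
Voltage divider with the loaded lower leg: V_out = 16.1 × 17.48/(10.2 + 17.48) = 16.1 × 0.6315 = 10.17 V.

V_out ≈ 10.2 V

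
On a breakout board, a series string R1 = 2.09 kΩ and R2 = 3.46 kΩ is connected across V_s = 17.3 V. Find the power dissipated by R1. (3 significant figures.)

The common current is I = 17.3/5.550 = 3.117 mA.
P(R1) = I²·R1 = (3.117)² × 2.09 = 20.31 mW.

P ≈ 20.3 mW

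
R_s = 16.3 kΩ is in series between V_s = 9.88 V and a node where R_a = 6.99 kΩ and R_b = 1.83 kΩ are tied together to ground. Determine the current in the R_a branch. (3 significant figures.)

I ≈ 0.115 mA

Combine the parallel branches: R_p = (1/6.99 + 1/1.83)⁻¹ = 1.450 kΩ.
V_A by voltage divider: V_A = 9.88 × 1.450/(16.3 + 1.450) = 0.8073 V.
Branch current I = V_A/R_a = 0.8073/6.99 = 0.1155 mA.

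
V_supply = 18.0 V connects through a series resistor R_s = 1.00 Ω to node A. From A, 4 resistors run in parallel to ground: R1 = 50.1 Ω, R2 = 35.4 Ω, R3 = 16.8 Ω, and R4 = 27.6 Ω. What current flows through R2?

Equivalent of the parallel group: R_p = 6.946 Ω.
V_A by voltage divider: V_A = 18.0 × 6.946/(1.00 + 6.946) = 15.73 V.
I(R2) = V_A / R2 = 15.73/35.4 = 0.4445 A.

I ≈ 0.444 A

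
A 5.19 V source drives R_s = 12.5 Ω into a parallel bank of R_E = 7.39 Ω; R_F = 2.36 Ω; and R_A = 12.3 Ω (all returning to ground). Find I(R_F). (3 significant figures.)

I ≈ 0.244 A

Combine the parallel branches: R_p = (1/7.39 + 1/2.36 + 1/12.3)⁻¹ = 1.562 Ω.
V_A by voltage divider: V_A = 5.19 × 1.562/(12.5 + 1.562) = 0.5764 V.
Branch current I = V_A/R_F = 0.5764/2.36 = 0.2442 A.
(Equivalently: I_total = 0.3691 A, then current-divider fraction G_k/ΣG = 0.6617.)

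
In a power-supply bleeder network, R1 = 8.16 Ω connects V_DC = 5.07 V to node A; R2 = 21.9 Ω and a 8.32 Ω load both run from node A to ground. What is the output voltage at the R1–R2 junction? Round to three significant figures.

V_out ≈ 2.15 V

First combine the lower leg with the load: R2 ‖ R_L = 6.029 Ω.
Then V_out = V_DC · R2'/(R1 + R2') = 5.07 × 6.029/14.19 = 2.154 V.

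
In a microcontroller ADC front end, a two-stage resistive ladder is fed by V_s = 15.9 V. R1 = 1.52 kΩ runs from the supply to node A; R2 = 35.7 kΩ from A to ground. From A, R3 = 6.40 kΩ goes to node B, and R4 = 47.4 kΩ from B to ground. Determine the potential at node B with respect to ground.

The second stage (R3 + R4 = 53.80 kΩ) loads node A in parallel with R2.
R2 ‖ (R3+R4) = 21.46 kΩ.
First divider: V_A = V_s · 21.46/(1.52 + 21.46) = 14.85 V.
Then the unloaded second divider: V_B = V_A × R4/(R3+R4) = 14.85 × 0.8810 = 13.08 V.

V_B ≈ 13.1 V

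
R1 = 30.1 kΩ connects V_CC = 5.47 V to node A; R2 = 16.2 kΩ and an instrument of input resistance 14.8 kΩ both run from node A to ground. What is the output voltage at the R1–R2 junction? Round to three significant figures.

First combine the lower leg with the load: R2 ‖ R_L = 7.734 kΩ.
Then V_out = V_CC · R2'/(R1 + R2') = 5.47 × 7.734/37.83 = 1.118 V.

V_out ≈ 1.12 V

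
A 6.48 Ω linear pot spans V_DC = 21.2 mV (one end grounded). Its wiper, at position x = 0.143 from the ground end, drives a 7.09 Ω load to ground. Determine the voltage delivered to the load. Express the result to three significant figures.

Lower segment x·R_p = 0.9266 Ω; upper segment (1−x)·R_p = 5.553 Ω.
R_L loads the lower segment: effective lower R = 0.8195 Ω.
Loaded-divider output: V_out = 21.2 × 0.1286 = 2.726 mV.

V_out ≈ 2.73 mV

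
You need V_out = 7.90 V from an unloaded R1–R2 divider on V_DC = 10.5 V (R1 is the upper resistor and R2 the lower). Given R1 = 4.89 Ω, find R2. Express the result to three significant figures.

R2 ≈ 14.9 Ω

The divider ratio is R2/(R1+R2) = 7.90/10.5 = 0.7524.
R2 = R1 · 0.7524/(1 − 0.7524) = 14.86 Ω.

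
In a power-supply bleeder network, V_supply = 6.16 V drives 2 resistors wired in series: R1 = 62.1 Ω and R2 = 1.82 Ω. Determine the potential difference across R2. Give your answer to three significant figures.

ΣR = 62.1 + 1.82 = 63.92 Ω.
Voltage divider: V = V_supply · (1.820 / 63.92) = 6.16 × 0.02847 = 0.1754 V.

V ≈ 0.175 V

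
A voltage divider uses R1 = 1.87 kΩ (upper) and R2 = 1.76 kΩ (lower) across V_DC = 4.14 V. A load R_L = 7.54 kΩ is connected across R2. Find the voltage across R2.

V_out ≈ 1.79 V

First combine the lower leg with the load: R2 ‖ R_L = 1.427 kΩ.
Then V_out = V_DC · R2'/(R1 + R2') = 4.14 × 1.427/3.297 = 1.792 V.
(Unloaded it would be 2.01 V; the load pulls it down.)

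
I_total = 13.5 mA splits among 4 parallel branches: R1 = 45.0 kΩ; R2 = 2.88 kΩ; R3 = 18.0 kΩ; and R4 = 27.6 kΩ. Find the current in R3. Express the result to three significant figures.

I ≈ 1.63 mA

ΣG = 1/45.0 + 1/2.88 + 1/18.0 + 1/27.6 = 0.4612.
Current divider: I(R3) = I_total · G_k/ΣG = 13.5 × (0.05556/0.4612) = 13.5 × 0.1205 = 1.626 mA.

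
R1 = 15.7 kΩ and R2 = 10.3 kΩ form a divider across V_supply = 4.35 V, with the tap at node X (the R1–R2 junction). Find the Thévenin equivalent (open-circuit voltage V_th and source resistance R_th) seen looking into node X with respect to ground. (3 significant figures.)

With X open, the divider is unloaded: V_th = 4.35 × 10.3/26.00 = 1.723 V.
With V_supply suppressed (replaced by a short), R_th = R1 ‖ R2 = (15.70 × 10.3)/(15.70 + 10.3) = 6.220 kΩ.

V_th ≈ 1.72 V, R_th ≈ 6.22 kΩ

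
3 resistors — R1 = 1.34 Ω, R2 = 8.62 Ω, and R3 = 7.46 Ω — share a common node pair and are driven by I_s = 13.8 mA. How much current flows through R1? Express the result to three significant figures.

I ≈ 10.3 mA

Conductances: ΣG = 1/1.34 + 1/8.62 + 1/7.46 = 0.9963 (1/Ω).
R1 takes the fraction G_k/ΣG = 0.7463/0.9963 = 0.7490, so I = 13.8 × 0.7490 = 10.34 mA.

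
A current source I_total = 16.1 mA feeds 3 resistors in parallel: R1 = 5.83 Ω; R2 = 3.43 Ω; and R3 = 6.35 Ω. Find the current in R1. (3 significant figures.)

ΣG = 1/5.83 + 1/3.43 + 1/6.35 = 0.6206.
Current divider: I(R1) = I_total · G_k/ΣG = 16.1 × (0.1715/0.6206) = 16.1 × 0.2764 = 4.450 mA.

I ≈ 4.45 mA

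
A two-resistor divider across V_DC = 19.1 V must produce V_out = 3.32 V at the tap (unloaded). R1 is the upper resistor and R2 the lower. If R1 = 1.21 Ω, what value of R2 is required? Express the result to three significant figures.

V_out/V_DC = R2/(R1+R2) = 0.1738.
So R2 = R1 · V_out/(V_DC − V_out) = 1.21 × 3.32/(19.1 − 3.32) = 1.21 × 0.2104 = 0.2546 Ω.

R2 ≈ 0.255 Ω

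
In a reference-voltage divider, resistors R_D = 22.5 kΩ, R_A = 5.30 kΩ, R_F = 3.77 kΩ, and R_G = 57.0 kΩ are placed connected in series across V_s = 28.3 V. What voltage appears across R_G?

V ≈ 18.2 V

Total series resistance ΣR = 22.5 + 5.30 + 3.77 + 57.0 = 88.57 kΩ.
Voltage divider: V = V_s · (57.00 / 88.57) = 28.3 × 0.6436 = 18.21 V.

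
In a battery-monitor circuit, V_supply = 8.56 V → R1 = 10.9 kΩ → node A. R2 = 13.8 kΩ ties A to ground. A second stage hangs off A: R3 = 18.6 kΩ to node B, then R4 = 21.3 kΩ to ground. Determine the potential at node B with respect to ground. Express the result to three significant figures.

V_B ≈ 2.21 V

Node A sees R2 in parallel with the series input of stage 2, R3 + R4 = 39.90 kΩ.
R2 ‖ (R3+R4) = 10.25 kΩ.
First divider: V_A = V_supply · 10.25/(10.9 + 10.25) = 4.149 V.
V_B = V_A × 0.5338 = 2.215 V.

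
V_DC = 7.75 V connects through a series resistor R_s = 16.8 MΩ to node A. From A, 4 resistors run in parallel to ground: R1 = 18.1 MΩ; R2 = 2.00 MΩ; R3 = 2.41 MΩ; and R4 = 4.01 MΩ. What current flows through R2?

I ≈ 0.180 µA

Equivalent of the parallel group: R_p = 0.8200 MΩ.
V_A by voltage divider: V_A = 7.75 × 0.8200/(16.8 + 0.8200) = 0.3607 V.
I(R2) = V_A / R2 = 0.3607/2.00 = 0.1803 µA.
(Check via current divider: I_total = 0.4398 µA; share G_k/ΣG = 0.4100 → same result.)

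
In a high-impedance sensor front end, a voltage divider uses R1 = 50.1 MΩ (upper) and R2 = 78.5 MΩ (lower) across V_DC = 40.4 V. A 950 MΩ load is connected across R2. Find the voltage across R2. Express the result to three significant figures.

V_out ≈ 23.9 V

First combine the lower leg with the load: R2 ‖ R_L = 72.51 MΩ.
Voltage divider with the loaded lower leg: V_out = 40.4 × 72.51/(50.1 + 72.51) = 40.4 × 0.5914 = 23.89 V.
(Unloaded it would be 24.7 V; the load pulls it down.)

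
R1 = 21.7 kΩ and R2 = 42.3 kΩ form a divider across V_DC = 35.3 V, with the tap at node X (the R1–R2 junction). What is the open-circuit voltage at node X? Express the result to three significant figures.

V_th ≈ 23.3 V

Open-circuit (no load on X): V_th = V_DC · R2/(R1 + R2) = 35.3 × 42.3/(21.70 + 42.3) = 23.33 V.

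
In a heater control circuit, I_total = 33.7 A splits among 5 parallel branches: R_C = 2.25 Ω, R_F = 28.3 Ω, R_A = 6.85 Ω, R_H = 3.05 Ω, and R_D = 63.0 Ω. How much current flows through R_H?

I ≈ 11.4 A

Conductances: ΣG = 1/2.25 + 1/28.3 + 1/6.85 + 1/3.05 + 1/63.0 = 0.9695 (1/Ω).
By the current-divider rule, I = I_total · G_k/ΣG = 33.7 × 0.3382 = 11.40 A.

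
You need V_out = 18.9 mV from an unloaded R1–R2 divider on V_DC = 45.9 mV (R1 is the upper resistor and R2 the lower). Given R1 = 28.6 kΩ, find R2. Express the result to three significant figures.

R2 ≈ 20.0 kΩ

Required fraction k = V_out/V_DC = 0.4118.
R2 = R1 · 0.4118/(1 − 0.4118) = 20.02 kΩ.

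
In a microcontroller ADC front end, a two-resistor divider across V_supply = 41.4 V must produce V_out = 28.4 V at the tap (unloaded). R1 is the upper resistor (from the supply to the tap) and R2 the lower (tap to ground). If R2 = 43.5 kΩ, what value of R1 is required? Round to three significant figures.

R1 ≈ 19.9 kΩ

V_out/V_supply = R2/(R1+R2) = 0.6860.
Rearranging, R1 = R2·(1−k)/k = 43.5 × 0.4577 = 19.91 kΩ.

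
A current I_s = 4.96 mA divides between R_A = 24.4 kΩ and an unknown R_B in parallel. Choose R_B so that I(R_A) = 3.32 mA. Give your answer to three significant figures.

Two-branch current divider: I_A = I_s · R_B/(R_A + R_B).
3.32/4.96 = R_B/(R_A + R_B) → R_B = R_A · (0.6694)/(1 − 0.6694) = 24.4 × 2.024 = 49.40 kΩ.

R_B ≈ 49.4 kΩ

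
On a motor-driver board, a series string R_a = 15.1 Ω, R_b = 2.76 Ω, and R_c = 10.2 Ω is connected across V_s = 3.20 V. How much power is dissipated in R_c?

The common current is I = 3.20/28.06 = 0.1140 A.
V(R_c) = I·R = 1.163 V; P = V·I = 1.163 × 0.1140 = 0.1327 W.

P ≈ 0.133 W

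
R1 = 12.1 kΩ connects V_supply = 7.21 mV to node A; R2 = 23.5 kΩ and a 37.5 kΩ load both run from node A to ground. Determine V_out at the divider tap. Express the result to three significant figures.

R2 ‖ R_L = (23.5 × 37.5)/(23.5 + 37.5) = 14.45 kΩ.
Now apply the divider: V_out = 7.21 × 0.5442 = 3.924 mV.

V_out ≈ 3.92 mV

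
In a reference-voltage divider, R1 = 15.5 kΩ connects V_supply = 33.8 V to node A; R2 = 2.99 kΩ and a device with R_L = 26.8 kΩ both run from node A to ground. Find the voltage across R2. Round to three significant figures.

V_out ≈ 5.00 V

The load sits in parallel with R2, giving an effective lower resistance R2' = R2·R_L/(R2+R_L) = 2.690 kΩ.
Now apply the divider: V_out = 33.8 × 0.1479 = 4.998 V.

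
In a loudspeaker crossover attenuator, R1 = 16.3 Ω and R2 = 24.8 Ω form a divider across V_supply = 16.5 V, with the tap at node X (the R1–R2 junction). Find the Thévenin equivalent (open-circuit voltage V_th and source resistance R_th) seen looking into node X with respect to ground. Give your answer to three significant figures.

Open-circuit (no load on X): V_th = V_supply · R2/(R1 + R2) = 16.5 × 24.8/(16.30 + 24.8) = 9.956 V.
Zeroing V_supply shorts the top of R1 to ground, so R_th = R1 ‖ R2 = 9.836 Ω.

V_th ≈ 9.96 V, R_th ≈ 9.84 Ω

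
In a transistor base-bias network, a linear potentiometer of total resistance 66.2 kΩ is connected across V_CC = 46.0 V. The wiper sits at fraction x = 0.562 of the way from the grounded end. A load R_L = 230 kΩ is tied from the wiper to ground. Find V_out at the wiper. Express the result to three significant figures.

Split the track: R_lower = x·R_p = 37.20 kΩ, R_upper = (1−x)·R_p = 29.00 kΩ.
R_L loads the lower segment: effective lower R = 32.02 kΩ.
Then V_out = V_CC · 32.02/(29.00 + 32.02) = 24.14 V.

V_out ≈ 24.1 V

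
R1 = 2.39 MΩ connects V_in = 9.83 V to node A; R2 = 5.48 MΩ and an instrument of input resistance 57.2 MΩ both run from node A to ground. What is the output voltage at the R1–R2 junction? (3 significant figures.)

First combine the lower leg with the load: R2 ‖ R_L = 5.001 MΩ.
Now apply the divider: V_out = 9.83 × 0.6766 = 6.651 V.

V_out ≈ 6.65 V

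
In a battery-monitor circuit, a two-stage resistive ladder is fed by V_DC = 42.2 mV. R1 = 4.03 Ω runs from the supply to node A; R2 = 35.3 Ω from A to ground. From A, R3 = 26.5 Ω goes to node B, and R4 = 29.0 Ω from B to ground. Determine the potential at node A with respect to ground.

V_A ≈ 35.6 mV

Looking into the second stage from A: R3 + R4 = 55.50 Ω appears in parallel with R2.
Effective lower resistance at A: R2 ‖ 55.50 = 21.58 Ω.
V_A = 42.2 × 21.58/(4.03 + 21.58) = 35.56 mV.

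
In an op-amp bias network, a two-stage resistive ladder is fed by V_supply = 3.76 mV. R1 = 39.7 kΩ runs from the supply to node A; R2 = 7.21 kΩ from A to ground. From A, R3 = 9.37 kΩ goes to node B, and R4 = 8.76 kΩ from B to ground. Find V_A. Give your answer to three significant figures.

Node A sees R2 in parallel with the series input of stage 2, R3 + R4 = 18.13 kΩ.
R2 ‖ (R3+R4) = 5.159 kΩ.
First divider: V_A = V_supply · 5.159/(39.7 + 5.159) = 0.4324 mV.

V_A ≈ 0.432 mV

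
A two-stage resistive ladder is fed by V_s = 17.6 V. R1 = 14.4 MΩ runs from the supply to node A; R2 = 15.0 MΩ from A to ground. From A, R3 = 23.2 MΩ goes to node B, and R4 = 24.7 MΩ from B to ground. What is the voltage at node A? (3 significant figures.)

Node A sees R2 in parallel with the series input of stage 2, R3 + R4 = 47.90 MΩ.
Effective lower resistance at A: R2 ‖ 47.90 = 11.42 MΩ.
V_A = 17.6 × 11.42/(14.4 + 11.42) = 7.785 V.

V_A ≈ 7.79 V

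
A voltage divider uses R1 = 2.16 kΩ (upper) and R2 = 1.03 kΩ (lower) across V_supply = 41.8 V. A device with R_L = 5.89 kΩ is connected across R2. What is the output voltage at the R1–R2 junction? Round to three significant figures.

V_out ≈ 12.1 V

The load sits in parallel with R2, giving an effective lower resistance R2' = R2·R_L/(R2+R_L) = 0.8767 kΩ.
Then V_out = V_supply · R2'/(R1 + R2') = 41.8 × 0.8767/3.037 = 12.07 V.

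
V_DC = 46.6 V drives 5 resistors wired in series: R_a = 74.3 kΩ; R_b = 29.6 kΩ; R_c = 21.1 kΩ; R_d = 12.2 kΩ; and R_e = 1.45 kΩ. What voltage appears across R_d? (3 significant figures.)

Total series resistance ΣR = 74.3 + 29.6 + 21.1 + 12.2 + 1.45 = 138.7 kΩ.
Voltage divider: V = V_DC · (12.20 / 138.7) = 46.6 × 0.08799 = 4.100 V.

V ≈ 4.10 V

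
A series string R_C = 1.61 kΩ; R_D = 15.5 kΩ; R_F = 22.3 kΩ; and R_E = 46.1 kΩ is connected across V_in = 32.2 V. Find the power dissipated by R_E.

ΣR = 85.51 kΩ → I = 32.2/85.51 = 0.3766 mA.
P(R_E) = I²·R_E = (0.3766)² × 46.1 = 6.537 mW.

P ≈ 6.54 mW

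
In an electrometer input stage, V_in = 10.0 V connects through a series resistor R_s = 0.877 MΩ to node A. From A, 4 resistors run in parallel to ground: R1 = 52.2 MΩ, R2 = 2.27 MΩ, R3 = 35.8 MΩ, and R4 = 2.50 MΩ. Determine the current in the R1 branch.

Parallel bank: R_p = 1/(1/52.2 + 1/2.27 + 1/35.8 + 1/2.50) = 1.127 MΩ.
V_A = 10.0 × 1.127/2.004 = 5.623 V.
Branch current I = V_A/R1 = 5.623/52.2 = 0.1077 µA.

I ≈ 0.108 µA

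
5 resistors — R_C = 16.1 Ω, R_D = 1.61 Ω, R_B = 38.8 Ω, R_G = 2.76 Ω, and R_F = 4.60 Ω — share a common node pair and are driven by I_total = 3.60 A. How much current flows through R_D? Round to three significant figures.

I ≈ 1.74 A

Total conductance ΣG = 1/16.1 + 1/1.61 + 1/38.8 + 1/2.76 + 1/4.60 = 1.289 (units of 1/Ω).
By the current-divider rule, I = I_total · G_k/ΣG = 3.60 × 0.4820 = 1.735 A.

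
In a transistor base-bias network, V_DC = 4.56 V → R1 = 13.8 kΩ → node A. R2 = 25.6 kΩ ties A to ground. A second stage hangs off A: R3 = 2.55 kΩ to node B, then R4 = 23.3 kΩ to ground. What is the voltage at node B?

Looking into the second stage from A: R3 + R4 = 25.85 kΩ appears in parallel with R2.
Effective lower resistance at A: R2 ‖ 25.85 = 12.86 kΩ.
V_A = 4.56 × 12.86/(13.8 + 12.86) = 2.200 V.
Stage 2 is unloaded, so V_B = V_A · R4/(R3+R4) = 2.200 × 23.3/25.85 = 1.983 V.

V_B ≈ 1.98 V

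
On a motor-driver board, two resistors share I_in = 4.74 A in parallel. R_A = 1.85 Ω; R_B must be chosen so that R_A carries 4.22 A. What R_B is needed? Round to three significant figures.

R_B ≈ 15.0 Ω

The fraction through R_A equals R_B/(R_A+R_B).
4.22/4.74 = R_B/(R_A + R_B) → R_B = R_A · (0.8903)/(1 − 0.8903) = 1.85 × 8.115 = 15.01 Ω.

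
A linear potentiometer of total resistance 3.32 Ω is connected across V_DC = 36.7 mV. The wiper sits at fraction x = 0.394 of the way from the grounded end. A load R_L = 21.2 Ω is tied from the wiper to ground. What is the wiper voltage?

Lower segment x·R_p = 1.308 Ω; upper segment (1−x)·R_p = 2.012 Ω.
Lower segment in parallel with the load: 1.308 ‖ 21.2 = 1.232 Ω.
Then V_out = V_DC · 1.232/(2.012 + 1.232) = 13.94 mV.

V_out ≈ 13.9 mV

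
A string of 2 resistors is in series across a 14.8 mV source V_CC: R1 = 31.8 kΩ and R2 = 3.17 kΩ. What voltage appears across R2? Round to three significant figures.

V ≈ 1.34 mV

Total series resistance ΣR = 31.8 + 3.17 = 34.97 kΩ.
Voltage divider: V = V_CC · (3.170 / 34.97) = 14.8 × 0.09065 = 1.342 mV.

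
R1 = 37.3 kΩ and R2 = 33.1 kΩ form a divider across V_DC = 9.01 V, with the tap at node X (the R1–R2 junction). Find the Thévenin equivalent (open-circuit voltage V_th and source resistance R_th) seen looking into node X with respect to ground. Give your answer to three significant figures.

Open-circuit (no load on X): V_th = V_DC · R2/(R1 + R2) = 9.01 × 33.1/(37.30 + 33.1) = 4.236 V.
Looking into X with the source shorted: R_th = R1·R2/(R1+R2) = 37.30 × 33.1/70.40 = 17.54 kΩ.

V_th ≈ 4.24 V, R_th ≈ 17.5 kΩ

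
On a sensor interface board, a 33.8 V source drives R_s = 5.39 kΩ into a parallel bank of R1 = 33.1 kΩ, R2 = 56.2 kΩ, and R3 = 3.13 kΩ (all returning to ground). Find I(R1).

I ≈ 0.343 mA

Parallel bank: R_p = 1/(1/33.1 + 1/56.2 + 1/3.13) = 2.721 kΩ.
Node voltage V_A = V_DC · R_p/(R_s + R_p) = 33.8 × 0.3355 = 11.34 V.
I(R1) = V_A / R1 = 11.34/33.1 = 0.3426 mA.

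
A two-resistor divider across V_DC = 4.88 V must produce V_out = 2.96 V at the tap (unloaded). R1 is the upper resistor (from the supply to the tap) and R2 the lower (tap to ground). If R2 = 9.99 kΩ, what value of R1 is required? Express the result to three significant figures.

R1 ≈ 6.48 kΩ

The divider ratio is R2/(R1+R2) = 2.96/4.88 = 0.6066.
R1 = R2·(1/k − 1) = 9.99 × 0.6486 = 6.480 kΩ.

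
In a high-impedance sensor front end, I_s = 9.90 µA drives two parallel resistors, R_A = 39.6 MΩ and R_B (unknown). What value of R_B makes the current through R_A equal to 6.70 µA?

Two-branch current divider: I_A = I_s · R_B/(R_A + R_B).
6.70/9.90 = R_B/(R_A + R_B) → R_B = R_A · (0.6768)/(1 − 0.6768) = 39.6 × 2.094 = 82.91 MΩ.

R_B ≈ 82.9 MΩ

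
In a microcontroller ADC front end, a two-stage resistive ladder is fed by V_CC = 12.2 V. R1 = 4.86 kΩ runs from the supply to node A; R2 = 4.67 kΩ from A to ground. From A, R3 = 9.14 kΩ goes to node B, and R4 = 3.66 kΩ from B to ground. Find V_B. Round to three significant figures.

V_B ≈ 1.44 V

Looking into the second stage from A: R3 + R4 = 12.80 kΩ appears in parallel with R2.
R2 ‖ (R3+R4) = 3.422 kΩ.
V_A = 12.2 × 3.422/(4.86 + 3.422) = 5.041 V.
Stage 2 is unloaded, so V_B = V_A · R4/(R3+R4) = 5.041 × 3.66/12.80 = 1.441 V.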